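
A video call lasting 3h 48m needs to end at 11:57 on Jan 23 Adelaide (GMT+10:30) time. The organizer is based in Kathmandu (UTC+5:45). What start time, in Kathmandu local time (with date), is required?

Target end time in UTC: 11:57 − 10:30 = 01:27 on Jan 23.
Subtract 3 hours 48 minutes → start 21:39 UTC on Jan 22.
Kathmandu is UTC+5:45: 21:39 + 5:45 = 03:24 on Jan 23.

03:24 on January 23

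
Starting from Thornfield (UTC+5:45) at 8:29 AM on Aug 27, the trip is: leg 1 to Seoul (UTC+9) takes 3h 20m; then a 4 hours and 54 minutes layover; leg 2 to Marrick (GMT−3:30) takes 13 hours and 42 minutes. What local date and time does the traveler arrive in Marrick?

9:10 PM on August 27

Convert departure to UTC: 8:29 AM − 5:45 = 2:44 AM UTC on Aug 27.
Add 3 hours 20 minutes leg 1 → 6:04 AM UTC.
Add 4 hours 54 minutes layover in Seoul → 10:58 AM UTC.
Add 13 hours and 42 minutes leg 2 → 12:40 AM UTC (Aug 28).
Marrick is UTC−3:30, so local arrival = 12:40 AM − 3:30 = 9:10 PM on Aug 27.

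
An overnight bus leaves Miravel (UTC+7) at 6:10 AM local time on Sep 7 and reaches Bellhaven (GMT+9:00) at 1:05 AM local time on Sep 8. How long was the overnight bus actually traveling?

16 hours 55 minutes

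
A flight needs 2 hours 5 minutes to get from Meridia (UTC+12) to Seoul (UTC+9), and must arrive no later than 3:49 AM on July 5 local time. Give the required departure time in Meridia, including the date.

Target arrival in UTC: 3:49 AM − 9:00 = 6:49 PM on Jul 4.
Subtract 2 hours and 5 minutes → departure 4:44 PM UTC on Jul 4.
Meridia is UTC+12:00: 4:44 PM + 12:00 = 4:44 AM on Jul 5.

4:44 AM on Jul 5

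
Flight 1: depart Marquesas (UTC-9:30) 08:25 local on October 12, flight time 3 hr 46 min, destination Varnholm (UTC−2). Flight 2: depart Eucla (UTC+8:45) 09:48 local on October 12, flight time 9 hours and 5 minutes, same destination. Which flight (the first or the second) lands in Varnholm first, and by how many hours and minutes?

the second, by 11 hours 33 minutes

Flight 1 in UTC: 08:25 + 9:30 = 17:55 on Oct 12.
+3 hours and 46 minutes → arrive 21:41 UTC on Oct 12.
Flight 2 in UTC: 09:48 − 8:45 = 01:03 on Oct 12.
+9 hours 5 minutes → arrive 10:08 UTC on Oct 12.
Flight 2 lands earlier by 11 hours 33 minutes.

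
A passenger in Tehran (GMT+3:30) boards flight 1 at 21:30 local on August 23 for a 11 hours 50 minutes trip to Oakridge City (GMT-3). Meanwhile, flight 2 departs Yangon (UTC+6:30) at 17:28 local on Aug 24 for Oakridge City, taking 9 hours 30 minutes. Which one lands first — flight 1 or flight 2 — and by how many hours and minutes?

Flight 1 in UTC: 21:30 − 3:30 = 18:00 on Aug 23.
+11 hours 50 minutes → arrive 05:50 UTC on Aug 24.
Flight 2 in UTC: 17:28 − 6:30 = 10:58 on Aug 24.
+9 hours 30 minutes → arrive 20:28 UTC on Aug 24.
Flight 1 lands earlier by 14 hours 38 minutes.

the first, by 14 hours 38 minutes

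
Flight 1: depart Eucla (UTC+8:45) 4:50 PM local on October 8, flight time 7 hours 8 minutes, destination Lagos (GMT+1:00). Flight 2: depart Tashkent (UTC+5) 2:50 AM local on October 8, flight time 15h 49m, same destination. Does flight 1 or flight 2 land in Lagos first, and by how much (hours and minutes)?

the second, by 1 hour 34 minutes

Flight 1 in UTC: 4:50 PM − 8:45 = 8:05 AM on Oct 8.
+7 hours and 8 minutes → arrive 3:13 PM UTC on Oct 8.
Flight 2 in UTC: 2:50 AM − 5:00 = 9:50 PM on Oct 7.
+15 hours and 49 minutes → arrive 1:39 PM UTC on Oct 8.
Flight 2 lands earlier by 1 hour 34 minutes.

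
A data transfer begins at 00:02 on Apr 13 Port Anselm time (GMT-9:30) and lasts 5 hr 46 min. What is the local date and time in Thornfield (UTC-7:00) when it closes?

Thornfield is 2:30 ahead of Port Anselm.
After 5 hours and 46 minutes it is 05:48 in Port Anselm.
Shift by the zone difference: 05:48 + 2:30 = 08:18 on Apr 13 in Thornfield.

08:18 on Apr 13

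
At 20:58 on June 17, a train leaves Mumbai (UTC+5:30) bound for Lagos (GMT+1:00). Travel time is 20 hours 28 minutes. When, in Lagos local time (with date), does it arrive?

12:56 on June 18

Convert departure to UTC: 20:58 − 5:30 = 15:28 UTC on Jun 17.
Add 20 hours 28 minutes travel time → 11:56 UTC (Jun 18).
Lagos is UTC+1:00, so local arrival = 11:56 + 1:00 = 12:56 on Jun 18.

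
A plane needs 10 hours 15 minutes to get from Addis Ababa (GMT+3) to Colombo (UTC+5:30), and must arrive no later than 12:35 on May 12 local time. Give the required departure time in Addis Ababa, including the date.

Target arrival in UTC: 12:35 − 5:30 = 07:05 on May 12.
Subtract 10 hours 15 minutes → departure 20:50 UTC on May 11.
Addis Ababa is UTC+3:00: 20:50 + 3:00 = 23:50 on May 11.

23:50 on May 11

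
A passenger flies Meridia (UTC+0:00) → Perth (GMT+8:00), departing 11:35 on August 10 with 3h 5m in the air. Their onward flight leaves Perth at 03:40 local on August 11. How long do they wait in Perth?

Meridia is at UTC+0, so departure is already 11:35 UTC on Aug 10.
Add 3 hours and 5 minutes flight time → 14:40 UTC.
Perth is UTC+8:00, so local arrival = 14:40 + 8:00 = 22:40 on Aug 10.
Layover = 03:40 − 22:40 (+1 day) = 5 hours.

5 hours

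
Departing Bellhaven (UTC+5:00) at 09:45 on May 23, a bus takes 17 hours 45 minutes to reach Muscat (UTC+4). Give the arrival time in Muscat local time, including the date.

02:30 on May 24

Muscat is 1:00 behind Bellhaven.
After 17 hours 45 minutes it is 03:30 (May 24) in Bellhaven.
Shift by the zone difference: 03:30 − 1:00 = 02:30 on May 24 in Muscat.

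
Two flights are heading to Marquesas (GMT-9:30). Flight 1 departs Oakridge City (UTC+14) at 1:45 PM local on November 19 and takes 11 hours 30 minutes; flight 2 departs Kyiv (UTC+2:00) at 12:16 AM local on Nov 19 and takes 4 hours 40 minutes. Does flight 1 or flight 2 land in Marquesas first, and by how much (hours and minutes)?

the second, by 8 hours 19 minutes

Flight 1 in UTC: 1:45 PM − 14:00 = 11:45 PM on Nov 18.
+11 hours 30 minutes → arrive 11:15 AM UTC on Nov 19.
Flight 2 in UTC: 12:16 AM − 2:00 = 10:16 PM on Nov 18.
+4 hours and 40 minutes → arrive 2:56 AM UTC on Nov 19.
Flight 2 lands earlier by 8 hours 19 minutes.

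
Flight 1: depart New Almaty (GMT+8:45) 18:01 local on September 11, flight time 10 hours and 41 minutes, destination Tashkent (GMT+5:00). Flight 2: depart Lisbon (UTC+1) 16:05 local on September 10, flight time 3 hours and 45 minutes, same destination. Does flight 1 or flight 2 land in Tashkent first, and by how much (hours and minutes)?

Flight 1 in UTC: 18:01 − 8:45 = 09:16 on Sep 11.
+10 hours 41 minutes → arrive 19:57 UTC on Sep 11.
Flight 2 in UTC: 16:05 − 1:00 = 15:05 on Sep 10.
+3 hours and 45 minutes → arrive 18:50 UTC on Sep 10.
Flight 2 lands earlier by 25 hours 7 minutes.

the second, by 25 hours 7 minutes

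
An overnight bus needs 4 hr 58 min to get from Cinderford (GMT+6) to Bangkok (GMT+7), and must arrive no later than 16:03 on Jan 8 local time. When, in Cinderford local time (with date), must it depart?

Target arrival in UTC: 16:03 − 7:00 = 09:03 on Jan 8.
Subtract 4 hours 58 minutes → departure 04:05 UTC on Jan 8.
Cinderford is UTC+6:00: 04:05 + 6:00 = 10:05 on Jan 8.

10:05 on Jan 8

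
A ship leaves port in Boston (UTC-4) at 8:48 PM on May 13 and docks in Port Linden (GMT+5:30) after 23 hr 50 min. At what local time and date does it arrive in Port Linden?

6:08 AM on May 15

Convert departure to UTC: 8:48 PM + 4:00 = 12:48 AM UTC on May 14.
Add 23 hours 50 minutes travel time → 12:38 AM UTC (May 15).
Port Linden is UTC+5:30, so local arrival = 12:38 AM + 5:30 = 6:08 AM on May 15.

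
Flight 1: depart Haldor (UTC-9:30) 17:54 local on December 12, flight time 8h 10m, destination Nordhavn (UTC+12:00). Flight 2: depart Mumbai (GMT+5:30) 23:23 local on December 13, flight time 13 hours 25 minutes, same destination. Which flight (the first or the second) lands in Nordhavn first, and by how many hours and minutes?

Flight 1 in UTC: 17:54 + 9:30 = 03:24 on Dec 13.
+8 hours and 10 minutes → arrive 11:34 UTC on Dec 13.
Flight 2 in UTC: 23:23 − 5:30 = 17:53 on Dec 13.
+13 hours 25 minutes → arrive 07:18 UTC on Dec 14.
Flight 1 lands earlier by 19 hours 44 minutes.

the first, by 19 hours 44 minutes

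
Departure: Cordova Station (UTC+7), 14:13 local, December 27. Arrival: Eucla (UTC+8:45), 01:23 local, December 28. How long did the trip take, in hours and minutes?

Departure in UTC: 14:13 − 7:00 = 07:13 on Dec 27.
Arrival in UTC: 01:23 − 8:45 = 16:38 on Dec 27.
Elapsed = 16:38 − 07:13 = 9 hours 25 minutes.

9 hours 25 minutes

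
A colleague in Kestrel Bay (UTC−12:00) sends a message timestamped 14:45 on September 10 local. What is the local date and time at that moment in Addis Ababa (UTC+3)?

Addis Ababa is 15:00 ahead of Kestrel Bay.
Shift by the zone difference: 14:45 + 15:00 = 05:45 on Sep 11 in Addis Ababa.

05:45 on September 11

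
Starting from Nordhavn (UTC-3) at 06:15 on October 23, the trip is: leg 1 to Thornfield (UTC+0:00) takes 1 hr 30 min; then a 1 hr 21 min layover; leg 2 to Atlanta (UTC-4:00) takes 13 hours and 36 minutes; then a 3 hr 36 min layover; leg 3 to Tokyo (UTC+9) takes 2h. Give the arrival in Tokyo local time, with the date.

Convert departure to UTC: 06:15 + 3:00 = 09:15 UTC on Oct 23.
Add 1 hour 30 minutes leg 1 → 10:45 UTC.
Add 1 hour 21 minutes layover in Thornfield → 12:06 UTC.
Add 13 hours 36 minutes leg 2 → 01:42 UTC (Oct 24).
Add 3 hours 36 minutes layover in Atlanta → 05:18 UTC.
Add 2 hours leg 3 → 07:18 UTC.
Tokyo is UTC+9:00, so local arrival = 07:18 + 9:00 = 16:18 on Oct 24.

16:18 on October 24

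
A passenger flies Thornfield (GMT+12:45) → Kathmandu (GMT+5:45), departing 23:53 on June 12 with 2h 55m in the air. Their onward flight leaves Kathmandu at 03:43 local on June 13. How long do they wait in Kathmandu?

Convert departure to UTC: 23:53 − 12:45 = 11:08 UTC on Jun 12.
Add 2 hours and 55 minutes flight time → 14:03 UTC.
Kathmandu is UTC+5:45, so local arrival = 14:03 + 5:45 = 19:48 on Jun 12.
Layover = 03:43 − 19:48 (+1 day) = 7 hours 55 minutes.

7 hours 55 minutes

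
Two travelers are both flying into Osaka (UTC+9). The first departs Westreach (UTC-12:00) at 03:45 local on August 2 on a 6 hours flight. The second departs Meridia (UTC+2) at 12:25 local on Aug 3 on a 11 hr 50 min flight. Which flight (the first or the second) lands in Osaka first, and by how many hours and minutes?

Flight 1 in UTC: 03:45 + 12:00 = 15:45 on Aug 2.
+6 hours → arrive 21:45 UTC on Aug 2.
Flight 2 in UTC: 12:25 − 2:00 = 10:25 on Aug 3.
+11 hours 50 minutes → arrive 22:15 UTC on Aug 3.
Flight 1 lands earlier by 24 hours 30 minutes.

the first, by 24 hours 30 minutes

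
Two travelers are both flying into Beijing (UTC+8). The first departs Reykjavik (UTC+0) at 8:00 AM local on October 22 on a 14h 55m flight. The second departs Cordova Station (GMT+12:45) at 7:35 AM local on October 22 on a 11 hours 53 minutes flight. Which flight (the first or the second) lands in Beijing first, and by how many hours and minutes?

Flight 1 departs at 8:00 AM UTC (Oct 22).
+14 hours 55 minutes → arrive 10:55 PM UTC on Oct 22.
Flight 2 in UTC: 7:35 AM − 12:45 = 6:50 PM on Oct 21.
+11 hours and 53 minutes → arrive 6:43 AM UTC on Oct 22.
Flight 2 lands earlier by 16 hours 12 minutes.

the second, by 16 hours 12 minutes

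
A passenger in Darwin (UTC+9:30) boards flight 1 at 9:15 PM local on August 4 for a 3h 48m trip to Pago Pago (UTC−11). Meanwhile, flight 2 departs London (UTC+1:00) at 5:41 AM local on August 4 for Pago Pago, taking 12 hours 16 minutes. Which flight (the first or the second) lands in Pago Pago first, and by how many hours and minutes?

Flight 1 in UTC: 9:15 PM − 9:30 = 11:45 AM on Aug 4.
+3 hours 48 minutes → arrive 3:33 PM UTC on Aug 4.
Flight 2 in UTC: 5:41 AM − 1:00 = 4:41 AM on Aug 4.
+12 hours 16 minutes → arrive 4:57 PM UTC on Aug 4.
Flight 1 lands earlier by 1 hour 24 minutes.

the first, by 1 hour 24 minutes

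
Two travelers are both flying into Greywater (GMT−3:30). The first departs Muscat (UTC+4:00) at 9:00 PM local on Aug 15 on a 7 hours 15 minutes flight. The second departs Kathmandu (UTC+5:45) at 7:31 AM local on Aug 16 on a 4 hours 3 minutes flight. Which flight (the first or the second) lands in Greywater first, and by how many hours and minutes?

the first, by 5 hours 34 minutes

Flight 1 in UTC: 9:00 PM − 4:00 = 5:00 PM on Aug 15.
+7 hours 15 minutes → arrive 12:15 AM UTC on Aug 16.
Flight 2 in UTC: 7:31 AM − 5:45 = 1:46 AM on Aug 16.
+4 hours 3 minutes → arrive 5:49 AM UTC on Aug 16.
Flight 1 lands earlier by 5 hours 34 minutes.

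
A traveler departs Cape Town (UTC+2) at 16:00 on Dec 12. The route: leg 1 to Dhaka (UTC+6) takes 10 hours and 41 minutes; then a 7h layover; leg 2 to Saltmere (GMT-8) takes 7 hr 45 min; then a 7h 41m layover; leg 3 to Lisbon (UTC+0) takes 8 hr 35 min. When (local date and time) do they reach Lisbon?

07:42 on December 14

Convert departure to UTC: 16:00 − 2:00 = 14:00 UTC on Dec 12.
Add 10 hours and 41 minutes leg 1 → 00:41 UTC (Dec 13).
Add 7 hours layover in Dhaka → 07:41 UTC.
Add 7 hours and 45 minutes leg 2 → 15:26 UTC.
Add 7 hours and 41 minutes layover in Saltmere → 23:07 UTC.
Add 8 hours 35 minutes leg 3 → 07:42 UTC (Dec 14).
Lisbon is UTC+0, so local arrival is the same: 07:42 on Dec 14.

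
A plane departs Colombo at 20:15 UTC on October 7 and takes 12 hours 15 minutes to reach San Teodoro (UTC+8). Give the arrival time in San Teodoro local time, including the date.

16:30 on October 8

Departure is given in UTC: 20:15 on Oct 7.
Add 12 hours and 15 minutes → 08:30 UTC (Oct 8).
San Teodoro is UTC+8:00: 08:30 + 8:00 = 16:30 on Oct 8.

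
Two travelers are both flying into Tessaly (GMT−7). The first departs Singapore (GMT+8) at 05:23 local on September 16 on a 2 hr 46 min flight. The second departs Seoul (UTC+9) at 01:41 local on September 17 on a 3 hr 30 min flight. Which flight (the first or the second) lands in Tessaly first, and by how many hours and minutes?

the first, by 20 hours 2 minutes

Flight 1 in UTC: 05:23 − 8:00 = 21:23 on Sep 15.
+2 hours 46 minutes → arrive 00:09 UTC on Sep 16.
Flight 2 in UTC: 01:41 − 9:00 = 16:41 on Sep 16.
+3 hours 30 minutes → arrive 20:11 UTC on Sep 16.
Flight 1 lands earlier by 20 hours 2 minutes.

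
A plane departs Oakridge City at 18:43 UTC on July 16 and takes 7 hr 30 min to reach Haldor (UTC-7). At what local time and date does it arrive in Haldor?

19:13 on July 16

Departure is given in UTC: 18:43 on Jul 16.
Add 7 hours 30 minutes → 02:13 UTC (Jul 17).
Haldor is UTC−7:00: 02:13 − 7:00 = 19:13 on Jul 16.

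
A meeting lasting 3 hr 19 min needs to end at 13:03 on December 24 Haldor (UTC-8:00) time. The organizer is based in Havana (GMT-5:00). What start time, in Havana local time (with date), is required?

Target end time in UTC: 13:03 + 8:00 = 21:03 on Dec 24.
Subtract 3 hours 19 minutes → start 17:44 UTC on Dec 24.
Havana is UTC−5:00: 17:44 − 5:00 = 12:44 on Dec 24.

12:44 on December 24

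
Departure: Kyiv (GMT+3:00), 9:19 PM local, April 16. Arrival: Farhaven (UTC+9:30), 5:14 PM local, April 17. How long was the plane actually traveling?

Departure in UTC: 9:19 PM − 3:00 = 6:19 PM on Apr 16.
Arrival in UTC: 5:14 PM − 9:30 = 7:44 AM on Apr 17.
Elapsed = 7:44 AM − 6:19 PM (+1 day) = 13 hours 25 minutes.

13 hours 25 minutes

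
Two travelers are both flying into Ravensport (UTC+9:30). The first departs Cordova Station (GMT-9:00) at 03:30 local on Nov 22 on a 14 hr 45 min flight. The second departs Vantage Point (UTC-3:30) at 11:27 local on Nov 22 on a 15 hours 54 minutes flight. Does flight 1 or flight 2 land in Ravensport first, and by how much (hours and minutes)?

the first, by 3 hours 36 minutes

Flight 1 in UTC: 03:30 + 9:00 = 12:30 on Nov 22.
+14 hours 45 minutes → arrive 03:15 UTC on Nov 23.
Flight 2 in UTC: 11:27 + 3:30 = 14:57 on Nov 22.
+15 hours and 54 minutes → arrive 06:51 UTC on Nov 23.
Flight 1 lands earlier by 3 hours 36 minutes.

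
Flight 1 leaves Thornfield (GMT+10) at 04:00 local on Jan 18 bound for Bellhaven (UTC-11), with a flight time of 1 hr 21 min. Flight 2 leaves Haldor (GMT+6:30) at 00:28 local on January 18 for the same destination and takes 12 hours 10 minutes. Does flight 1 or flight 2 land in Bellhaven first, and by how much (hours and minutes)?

Flight 1 in UTC: 04:00 − 10:00 = 18:00 on Jan 17.
+1 hour and 21 minutes → arrive 19:21 UTC on Jan 17.
Flight 2 in UTC: 00:28 − 6:30 = 17:58 on Jan 17.
+12 hours and 10 minutes → arrive 06:08 UTC on Jan 18.
Flight 1 lands earlier by 10 hours 47 minutes.

the first, by 10 hours 47 minutes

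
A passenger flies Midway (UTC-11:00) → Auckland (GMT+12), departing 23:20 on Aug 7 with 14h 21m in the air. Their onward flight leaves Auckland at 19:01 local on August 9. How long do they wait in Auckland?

6 hours 20 minutes

Convert departure to UTC: 23:20 + 11:00 = 10:20 UTC on Aug 8.
Add 14 hours and 21 minutes flight time → 00:41 UTC (Aug 9).
Auckland is UTC+12:00, so local arrival = 00:41 + 12:00 = 12:41 on Aug 9.
Layover = 19:01 − 12:41 = 6 hours 20 minutes.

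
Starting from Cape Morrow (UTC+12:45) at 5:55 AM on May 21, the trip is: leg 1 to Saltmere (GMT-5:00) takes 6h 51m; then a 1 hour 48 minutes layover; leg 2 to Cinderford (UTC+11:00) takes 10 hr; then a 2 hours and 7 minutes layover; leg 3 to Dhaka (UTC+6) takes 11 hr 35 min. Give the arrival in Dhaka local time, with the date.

7:31 AM on May 22

Convert departure to UTC: 5:55 AM − 12:45 = 5:10 PM UTC on May 20.
Add 6 hours and 51 minutes leg 1 → 12:01 AM UTC (May 21).
Add 1 hour and 48 minutes layover in Saltmere → 1:49 AM UTC.
Add 10 hours leg 2 → 11:49 AM UTC.
Add 2 hours and 7 minutes layover in Cinderford → 1:56 PM UTC.
Add 11 hours 35 minutes leg 3 → 1:31 AM UTC (May 22).
Dhaka is UTC+6:00, so local arrival = 1:31 AM + 6:00 = 7:31 AM on May 22.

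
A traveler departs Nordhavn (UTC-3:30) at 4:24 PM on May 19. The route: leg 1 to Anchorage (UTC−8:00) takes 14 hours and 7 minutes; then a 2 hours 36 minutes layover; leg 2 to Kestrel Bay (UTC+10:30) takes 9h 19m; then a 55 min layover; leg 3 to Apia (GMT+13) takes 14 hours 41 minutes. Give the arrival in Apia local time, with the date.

Convert departure to UTC: 4:24 PM + 3:30 = 7:54 PM UTC on May 19.
Add 14 hours 7 minutes leg 1 → 10:01 AM UTC (May 20).
Add 2 hours and 36 minutes layover in Anchorage → 12:37 PM UTC.
Add 9 hours 19 minutes leg 2 → 9:56 PM UTC.
Add 55 minutes layover in Kestrel Bay → 10:51 PM UTC.
Add 14 hours 41 minutes leg 3 → 1:32 PM UTC (May 21).
Apia is UTC+13:00, so local arrival = 1:32 PM + 13:00 = 2:32 AM on May 22.

2:32 AM on May 22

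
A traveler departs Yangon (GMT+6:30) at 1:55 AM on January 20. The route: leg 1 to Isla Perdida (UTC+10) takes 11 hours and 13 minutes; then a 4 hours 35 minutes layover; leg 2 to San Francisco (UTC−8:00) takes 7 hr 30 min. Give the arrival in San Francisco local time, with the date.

10:43 AM on Jan 20

Convert departure to UTC: 1:55 AM − 6:30 = 7:25 PM UTC on Jan 19.
Add 11 hours and 13 minutes leg 1 → 6:38 AM UTC (Jan 20).
Add 4 hours 35 minutes layover in Isla Perdida → 11:13 AM UTC.
Add 7 hours 30 minutes leg 2 → 6:43 PM UTC.
San Francisco is UTC−8:00, so local arrival = 6:43 PM − 8:00 = 10:43 AM on Jan 20.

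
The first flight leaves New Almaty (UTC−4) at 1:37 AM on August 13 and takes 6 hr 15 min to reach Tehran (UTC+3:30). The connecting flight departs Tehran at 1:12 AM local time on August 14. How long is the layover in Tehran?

9 hours 50 minutes

Convert departure to UTC: 1:37 AM + 4:00 = 5:37 AM UTC on Aug 13.
Add 6 hours and 15 minutes flight time → 11:52 AM UTC.
Tehran is UTC+3:30, so local arrival = 11:52 AM + 3:30 = 3:22 PM on Aug 13.
Layover = 1:12 AM − 3:22 PM (+1 day) = 9 hours 50 minutes.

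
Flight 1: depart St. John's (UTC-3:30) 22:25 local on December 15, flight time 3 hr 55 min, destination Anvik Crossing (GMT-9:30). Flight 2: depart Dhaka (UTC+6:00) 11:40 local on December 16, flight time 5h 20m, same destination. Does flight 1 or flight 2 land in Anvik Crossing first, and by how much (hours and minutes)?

the first, by 5 hours 10 minutes

Flight 1 in UTC: 22:25 + 3:30 = 01:55 on Dec 16.
+3 hours and 55 minutes → arrive 05:50 UTC on Dec 16.
Flight 2 in UTC: 11:40 − 6:00 = 05:40 on Dec 16.
+5 hours 20 minutes → arrive 11:00 UTC on Dec 16.
Flight 1 lands earlier by 5 hours 10 minutes.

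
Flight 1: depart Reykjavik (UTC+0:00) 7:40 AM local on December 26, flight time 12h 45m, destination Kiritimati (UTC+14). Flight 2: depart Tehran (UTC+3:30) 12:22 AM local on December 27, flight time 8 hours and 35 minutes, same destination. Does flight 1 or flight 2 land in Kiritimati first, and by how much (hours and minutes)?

Flight 1 departs at 7:40 AM UTC (Dec 26).
+12 hours and 45 minutes → arrive 8:25 PM UTC on Dec 26.
Flight 2 in UTC: 12:22 AM − 3:30 = 8:52 PM on Dec 26.
+8 hours 35 minutes → arrive 5:27 AM UTC on Dec 27.
Flight 1 lands earlier by 9 hours 2 minutes.

the first, by 9 hours 2 minutes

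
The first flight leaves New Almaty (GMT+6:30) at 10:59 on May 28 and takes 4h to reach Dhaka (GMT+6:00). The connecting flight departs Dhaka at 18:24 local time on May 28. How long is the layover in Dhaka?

Convert departure to UTC: 10:59 − 6:30 = 04:29 UTC on May 28.
Add 4 hours flight time → 08:29 UTC.
Dhaka is UTC+6:00, so local arrival = 08:29 + 6:00 = 14:29 on May 28.
Layover = 18:24 − 14:29 = 3 hours 55 minutes.

3 hours 55 minutes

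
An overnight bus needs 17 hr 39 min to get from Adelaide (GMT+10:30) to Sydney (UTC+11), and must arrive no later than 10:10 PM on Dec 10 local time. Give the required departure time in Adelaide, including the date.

4:01 AM on Dec 10

Target arrival in UTC: 10:10 PM − 11:00 = 11:10 AM on Dec 10.
Subtract 17 hours and 39 minutes → departure 5:31 PM UTC on Dec 9.
Adelaide is UTC+10:30: 5:31 PM + 10:30 = 4:01 AM on Dec 10.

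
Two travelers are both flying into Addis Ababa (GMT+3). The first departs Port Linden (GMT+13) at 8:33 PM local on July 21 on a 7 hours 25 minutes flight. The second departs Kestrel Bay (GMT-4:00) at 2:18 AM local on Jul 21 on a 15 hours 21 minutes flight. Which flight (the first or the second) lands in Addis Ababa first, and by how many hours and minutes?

the first, by 6 hours 41 minutes

Flight 1 in UTC: 8:33 PM − 13:00 = 7:33 AM on Jul 21.
+7 hours and 25 minutes → arrive 2:58 PM UTC on Jul 21.
Flight 2 in UTC: 2:18 AM + 4:00 = 6:18 AM on Jul 21.
+15 hours and 21 minutes → arrive 9:39 PM UTC on Jul 21.
Flight 1 lands earlier by 6 hours 41 minutes.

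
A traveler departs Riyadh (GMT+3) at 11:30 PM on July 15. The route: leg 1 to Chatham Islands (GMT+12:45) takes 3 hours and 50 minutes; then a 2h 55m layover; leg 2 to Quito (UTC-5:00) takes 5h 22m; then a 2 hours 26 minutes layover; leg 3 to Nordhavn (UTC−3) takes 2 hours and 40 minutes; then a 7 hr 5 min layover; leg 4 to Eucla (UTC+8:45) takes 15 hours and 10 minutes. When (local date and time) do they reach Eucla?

8:43 PM on Jul 17

Convert departure to UTC: 11:30 PM − 3:00 = 8:30 PM UTC on Jul 15.
Add 3 hours 50 minutes leg 1 → 12:20 AM UTC (Jul 16).
Add 2 hours 55 minutes layover in Chatham Islands → 3:15 AM UTC.
Add 5 hours and 22 minutes leg 2 → 8:37 AM UTC.
Add 2 hours and 26 minutes layover in Quito → 11:03 AM UTC.
Add 2 hours and 40 minutes leg 3 → 1:43 PM UTC.
Add 7 hours 5 minutes layover in Nordhavn → 8:48 PM UTC.
Add 15 hours and 10 minutes leg 4 → 11:58 AM UTC (Jul 17).
Eucla is UTC+8:45, so local arrival = 11:58 AM + 8:45 = 8:43 PM on Jul 17.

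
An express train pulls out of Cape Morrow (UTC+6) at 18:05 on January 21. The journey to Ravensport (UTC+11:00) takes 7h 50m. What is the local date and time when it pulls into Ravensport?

06:55 on Jan 22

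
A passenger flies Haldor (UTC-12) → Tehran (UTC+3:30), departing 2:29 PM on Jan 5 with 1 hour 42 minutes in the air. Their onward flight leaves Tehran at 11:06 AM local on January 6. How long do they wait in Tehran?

3 hours 25 minutes

Convert departure to UTC: 2:29 PM + 12:00 = 2:29 AM UTC on Jan 6.
Add 1 hour and 42 minutes flight time → 4:11 AM UTC.
Tehran is UTC+3:30, so local arrival = 4:11 AM + 3:30 = 7:41 AM on Jan 6.
Layover = 11:06 AM − 7:41 AM = 3 hours 25 minutes.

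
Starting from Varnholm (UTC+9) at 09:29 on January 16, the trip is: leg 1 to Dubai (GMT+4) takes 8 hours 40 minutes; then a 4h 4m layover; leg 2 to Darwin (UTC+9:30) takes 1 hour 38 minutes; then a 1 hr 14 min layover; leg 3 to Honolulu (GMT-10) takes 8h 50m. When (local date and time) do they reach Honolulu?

Convert departure to UTC: 09:29 − 9:00 = 00:29 UTC on Jan 16.
Add 8 hours 40 minutes leg 1 → 09:09 UTC.
Add 4 hours 4 minutes layover in Dubai → 13:13 UTC.
Add 1 hour and 38 minutes leg 2 → 14:51 UTC.
Add 1 hour and 14 minutes layover in Darwin → 16:05 UTC.
Add 8 hours 50 minutes leg 3 → 00:55 UTC (Jan 17).
Honolulu is UTC−10:00, so local arrival = 00:55 − 10:00 = 14:55 on Jan 16.

14:55 on January 16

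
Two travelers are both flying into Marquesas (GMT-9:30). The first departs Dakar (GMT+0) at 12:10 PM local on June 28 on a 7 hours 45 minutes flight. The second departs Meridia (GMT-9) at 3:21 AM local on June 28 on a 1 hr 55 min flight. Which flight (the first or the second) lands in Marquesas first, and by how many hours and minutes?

the second, by 5 hours 39 minutes

Flight 1 departs at 12:10 PM UTC (Jun 28).
+7 hours 45 minutes → arrive 7:55 PM UTC on Jun 28.
Flight 2 in UTC: 3:21 AM + 9:00 = 12:21 PM on Jun 28.
+1 hour 55 minutes → arrive 2:16 PM UTC on Jun 28.
Flight 2 lands earlier by 5 hours 39 minutes.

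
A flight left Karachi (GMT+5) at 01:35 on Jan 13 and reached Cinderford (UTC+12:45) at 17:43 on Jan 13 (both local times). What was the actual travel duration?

Cinderford is 7:45 ahead of Karachi.
Clock-face elapsed time (ignoring zones) is 16 hours 8 minutes.
Actual elapsed = 16 hours 8 minutes − 7:45 = 8 hours 23 minutes.

8 hours 23 minutes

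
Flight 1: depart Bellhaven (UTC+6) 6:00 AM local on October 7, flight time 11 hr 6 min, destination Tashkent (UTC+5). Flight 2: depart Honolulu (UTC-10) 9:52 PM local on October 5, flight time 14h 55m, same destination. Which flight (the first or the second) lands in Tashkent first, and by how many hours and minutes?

the second, by 12 hours 19 minutes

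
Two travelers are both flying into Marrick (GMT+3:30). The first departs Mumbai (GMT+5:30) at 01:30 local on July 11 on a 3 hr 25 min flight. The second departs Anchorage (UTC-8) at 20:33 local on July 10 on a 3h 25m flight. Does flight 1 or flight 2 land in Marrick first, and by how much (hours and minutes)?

the first, by 8 hours 33 minutes

Flight 1 in UTC: 01:30 − 5:30 = 20:00 on Jul 10.
+3 hours 25 minutes → arrive 23:25 UTC on Jul 10.
Flight 2 in UTC: 20:33 + 8:00 = 04:33 on Jul 11.
+3 hours 25 minutes → arrive 07:58 UTC on Jul 11.
Flight 1 lands earlier by 8 hours 33 minutes.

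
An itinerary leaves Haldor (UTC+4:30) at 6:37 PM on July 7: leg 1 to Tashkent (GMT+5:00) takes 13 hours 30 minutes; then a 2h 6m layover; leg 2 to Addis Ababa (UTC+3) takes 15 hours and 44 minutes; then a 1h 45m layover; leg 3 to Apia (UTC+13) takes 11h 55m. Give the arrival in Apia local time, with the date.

12:07 AM on Jul 10

Convert departure to UTC: 6:37 PM − 4:30 = 2:07 PM UTC on Jul 7.
Add 13 hours and 30 minutes leg 1 → 3:37 AM UTC (Jul 8).
Add 2 hours and 6 minutes layover in Tashkent → 5:43 AM UTC.
Add 15 hours 44 minutes leg 2 → 9:27 PM UTC.
Add 1 hour 45 minutes layover in Addis Ababa → 11:12 PM UTC.
Add 11 hours 55 minutes leg 3 → 11:07 AM UTC (Jul 9).
Apia is UTC+13:00, so local arrival = 11:07 AM + 13:00 = 12:07 AM on Jul 10.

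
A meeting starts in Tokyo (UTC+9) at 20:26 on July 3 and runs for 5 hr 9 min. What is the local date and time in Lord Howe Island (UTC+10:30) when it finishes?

03:05 on July 4

Convert start to UTC: 20:26 − 9:00 = 11:26 UTC on Jul 3.
Add 5 hours 9 minutes duration → 16:35 UTC.
Lord Howe Island is UTC+10:30, so local end time = 16:35 + 10:30 = 03:05 on Jul 4.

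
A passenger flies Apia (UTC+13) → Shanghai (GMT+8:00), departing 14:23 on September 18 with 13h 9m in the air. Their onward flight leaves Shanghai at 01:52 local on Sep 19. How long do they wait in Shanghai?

3 hours 20 minutes

Convert departure to UTC: 14:23 − 13:00 = 01:23 UTC on Sep 18.
Add 13 hours 9 minutes flight time → 14:32 UTC.
Shanghai is UTC+8:00, so local arrival = 14:32 + 8:00 = 22:32 on Sep 18.
Layover = 01:52 − 22:32 (+1 day) = 3 hours 20 minutes.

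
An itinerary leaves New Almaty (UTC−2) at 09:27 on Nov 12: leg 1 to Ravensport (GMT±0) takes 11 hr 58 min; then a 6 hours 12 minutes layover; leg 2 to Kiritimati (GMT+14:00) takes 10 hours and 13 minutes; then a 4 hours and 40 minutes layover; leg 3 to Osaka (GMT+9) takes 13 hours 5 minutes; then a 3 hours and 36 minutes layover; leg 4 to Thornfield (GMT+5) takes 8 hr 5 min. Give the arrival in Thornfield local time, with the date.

02:16 on Nov 15

Convert departure to UTC: 09:27 + 2:00 = 11:27 UTC on Nov 12.
Add 11 hours 58 minutes leg 1 → 23:25 UTC.
Add 6 hours and 12 minutes layover in Ravensport → 05:37 UTC (Nov 13).
Add 10 hours and 13 minutes leg 2 → 15:50 UTC.
Add 4 hours 40 minutes layover in Kiritimati → 20:30 UTC.
Add 13 hours and 5 minutes leg 3 → 09:35 UTC (Nov 14).
Add 3 hours 36 minutes layover in Osaka → 13:11 UTC.
Add 8 hours 5 minutes leg 4 → 21:16 UTC.
Thornfield is UTC+5:00, so local arrival = 21:16 + 5:00 = 02:16 on Nov 15.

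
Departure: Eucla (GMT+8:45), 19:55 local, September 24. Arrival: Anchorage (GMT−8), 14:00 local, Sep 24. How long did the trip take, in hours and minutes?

Departure in UTC: 19:55 − 8:45 = 11:10 on Sep 24.
Arrival in UTC: 14:00 + 8:00 = 22:00 on Sep 24.
Elapsed = 22:00 − 11:10 = 10 hours 50 minutes.

10 hours 50 minutes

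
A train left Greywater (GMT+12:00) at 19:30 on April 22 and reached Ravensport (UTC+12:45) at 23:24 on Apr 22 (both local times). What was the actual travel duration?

Ravensport is 0:45 ahead of Greywater.
Clock-face elapsed time (ignoring zones) is 3 hours 54 minutes.
Actual elapsed = 3 hours 54 minutes − 0:45 = 3 hours 9 minutes.

3 hours 9 minutes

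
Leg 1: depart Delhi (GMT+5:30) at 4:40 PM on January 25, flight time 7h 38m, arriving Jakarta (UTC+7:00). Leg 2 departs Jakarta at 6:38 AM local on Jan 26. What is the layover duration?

Convert departure to UTC: 4:40 PM − 5:30 = 11:10 AM UTC on Jan 25.
Add 7 hours 38 minutes flight time → 6:48 PM UTC.
Jakarta is UTC+7:00, so local arrival = 6:48 PM + 7:00 = 1:48 AM on Jan 26.
Layover = 6:38 AM − 1:48 AM = 4 hours 50 minutes.

4 hours 50 minutes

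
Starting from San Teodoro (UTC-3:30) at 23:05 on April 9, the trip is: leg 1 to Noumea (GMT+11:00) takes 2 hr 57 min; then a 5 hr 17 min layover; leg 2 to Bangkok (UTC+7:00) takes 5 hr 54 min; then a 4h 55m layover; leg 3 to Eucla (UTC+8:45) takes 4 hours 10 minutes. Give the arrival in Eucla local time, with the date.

Convert departure to UTC: 23:05 + 3:30 = 02:35 UTC on Apr 10.
Add 2 hours and 57 minutes leg 1 → 05:32 UTC.
Add 5 hours and 17 minutes layover in Noumea → 10:49 UTC.
Add 5 hours and 54 minutes leg 2 → 16:43 UTC.
Add 4 hours and 55 minutes layover in Bangkok → 21:38 UTC.
Add 4 hours and 10 minutes leg 3 → 01:48 UTC (Apr 11).
Eucla is UTC+8:45, so local arrival = 01:48 + 8:45 = 10:33 on Apr 11.

10:33 on April 11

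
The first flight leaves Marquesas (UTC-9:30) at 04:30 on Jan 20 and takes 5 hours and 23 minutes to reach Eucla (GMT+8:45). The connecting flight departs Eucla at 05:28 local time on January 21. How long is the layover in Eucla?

1 hour 20 minutes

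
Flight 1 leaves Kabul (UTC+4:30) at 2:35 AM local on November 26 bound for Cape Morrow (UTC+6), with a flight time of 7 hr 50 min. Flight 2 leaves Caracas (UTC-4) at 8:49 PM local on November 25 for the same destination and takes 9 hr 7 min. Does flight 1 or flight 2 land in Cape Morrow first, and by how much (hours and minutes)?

Flight 1 in UTC: 2:35 AM − 4:30 = 10:05 PM on Nov 25.
+7 hours 50 minutes → arrive 5:55 AM UTC on Nov 26.
Flight 2 in UTC: 8:49 PM + 4:00 = 12:49 AM on Nov 26.
+9 hours 7 minutes → arrive 9:56 AM UTC on Nov 26.
Flight 1 lands earlier by 4 hours 1 minute.

the first, by 4 hours 1 minute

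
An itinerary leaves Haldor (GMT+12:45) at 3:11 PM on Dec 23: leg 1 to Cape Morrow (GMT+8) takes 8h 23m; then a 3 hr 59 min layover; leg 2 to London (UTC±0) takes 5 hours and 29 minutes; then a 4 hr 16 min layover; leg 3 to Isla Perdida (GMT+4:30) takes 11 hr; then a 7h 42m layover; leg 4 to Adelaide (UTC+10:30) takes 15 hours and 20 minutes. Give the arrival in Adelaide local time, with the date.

Convert departure to UTC: 3:11 PM − 12:45 = 2:26 AM UTC on Dec 23.
Add 8 hours and 23 minutes leg 1 → 10:49 AM UTC.
Add 3 hours and 59 minutes layover in Cape Morrow → 2:48 PM UTC.
Add 5 hours and 29 minutes leg 2 → 8:17 PM UTC.
Add 4 hours 16 minutes layover in London → 12:33 AM UTC (Dec 24).
Add 11 hours leg 3 → 11:33 AM UTC.
Add 7 hours and 42 minutes layover in Isla Perdida → 7:15 PM UTC.
Add 15 hours and 20 minutes leg 4 → 10:35 AM UTC (Dec 25).
Adelaide is UTC+10:30, so local arrival = 10:35 AM + 10:30 = 9:05 PM on Dec 25.

9:05 PM on December 25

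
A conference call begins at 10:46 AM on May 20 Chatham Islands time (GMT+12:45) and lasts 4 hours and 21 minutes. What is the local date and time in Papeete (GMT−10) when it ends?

Convert start to UTC: 10:46 AM − 12:45 = 10:01 PM UTC on May 19.
Add 4 hours 21 minutes duration → 2:22 AM UTC (May 20).
Papeete is UTC−10:00, so local end time = 2:22 AM − 10:00 = 4:22 PM on May 19.

4:22 PM on May 19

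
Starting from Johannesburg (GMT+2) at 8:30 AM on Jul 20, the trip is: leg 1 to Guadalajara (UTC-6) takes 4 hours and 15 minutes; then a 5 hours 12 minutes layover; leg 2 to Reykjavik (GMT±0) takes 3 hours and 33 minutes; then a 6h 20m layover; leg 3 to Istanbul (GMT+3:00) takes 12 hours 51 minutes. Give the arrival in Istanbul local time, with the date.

5:41 PM on Jul 21

Convert departure to UTC: 8:30 AM − 2:00 = 6:30 AM UTC on Jul 20.
Add 4 hours 15 minutes leg 1 → 10:45 AM UTC.
Add 5 hours 12 minutes layover in Guadalajara → 3:57 PM UTC.
Add 3 hours 33 minutes leg 2 → 7:30 PM UTC.
Add 6 hours 20 minutes layover in Reykjavik → 1:50 AM UTC (Jul 21).
Add 12 hours and 51 minutes leg 3 → 2:41 PM UTC.
Istanbul is UTC+3:00, so local arrival = 2:41 PM + 3:00 = 5:41 PM on Jul 21.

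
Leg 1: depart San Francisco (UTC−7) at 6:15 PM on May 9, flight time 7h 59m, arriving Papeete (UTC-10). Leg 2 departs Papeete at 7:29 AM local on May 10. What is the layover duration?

8 hours 15 minutes

Convert departure to UTC: 6:15 PM + 7:00 = 1:15 AM UTC on May 10.
Add 7 hours 59 minutes flight time → 9:14 AM UTC.
Papeete is UTC−10:00, so local arrival = 9:14 AM − 10:00 = 11:14 PM on May 9.
Layover = 7:29 AM − 11:14 PM (+1 day) = 8 hours 15 minutes.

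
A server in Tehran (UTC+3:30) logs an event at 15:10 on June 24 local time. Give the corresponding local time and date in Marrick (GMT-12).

23:40 on Jun 23

In UTC: 15:10 − 3:30 = 11:40 on Jun 24.
Marrick is UTC−12:00: 11:40 − 12:00 = 23:40 on Jun 23.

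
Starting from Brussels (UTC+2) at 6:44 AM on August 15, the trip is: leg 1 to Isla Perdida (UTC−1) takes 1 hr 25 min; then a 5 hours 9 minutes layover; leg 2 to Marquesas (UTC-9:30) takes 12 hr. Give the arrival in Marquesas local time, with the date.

1:48 PM on Aug 15

Convert departure to UTC: 6:44 AM − 2:00 = 4:44 AM UTC on Aug 15.
Add 1 hour and 25 minutes leg 1 → 6:09 AM UTC.
Add 5 hours 9 minutes layover in Isla Perdida → 11:18 AM UTC.
Add 12 hours leg 2 → 11:18 PM UTC.
Marquesas is UTC−9:30, so local arrival = 11:18 PM − 9:30 = 1:48 PM on Aug 15.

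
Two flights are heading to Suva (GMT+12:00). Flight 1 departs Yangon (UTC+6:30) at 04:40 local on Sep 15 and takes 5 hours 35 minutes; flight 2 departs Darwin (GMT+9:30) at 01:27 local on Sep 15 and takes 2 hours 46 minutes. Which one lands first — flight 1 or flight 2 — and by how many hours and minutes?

Flight 1 in UTC: 04:40 − 6:30 = 22:10 on Sep 14.
+5 hours 35 minutes → arrive 03:45 UTC on Sep 15.
Flight 2 in UTC: 01:27 − 9:30 = 15:57 on Sep 14.
+2 hours 46 minutes → arrive 18:43 UTC on Sep 14.
Flight 2 lands earlier by 9 hours 2 minutes.

the second, by 9 hours 2 minutes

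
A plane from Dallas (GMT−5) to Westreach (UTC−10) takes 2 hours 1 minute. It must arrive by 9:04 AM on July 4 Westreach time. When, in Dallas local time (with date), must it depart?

12:03 PM on Jul 4

Target arrival in UTC: 9:04 AM + 10:00 = 7:04 PM on Jul 4.
Subtract 2 hours and 1 minute → departure 5:03 PM UTC on Jul 4.
Dallas is UTC−5:00: 5:03 PM − 5:00 = 12:03 PM on Jul 4.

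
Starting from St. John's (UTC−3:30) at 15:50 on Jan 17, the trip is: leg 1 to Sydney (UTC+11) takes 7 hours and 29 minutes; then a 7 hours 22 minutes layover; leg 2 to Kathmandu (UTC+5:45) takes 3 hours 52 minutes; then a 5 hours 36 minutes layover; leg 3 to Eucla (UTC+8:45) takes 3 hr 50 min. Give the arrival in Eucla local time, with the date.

Convert departure to UTC: 15:50 + 3:30 = 19:20 UTC on Jan 17.
Add 7 hours and 29 minutes leg 1 → 02:49 UTC (Jan 18).
Add 7 hours 22 minutes layover in Sydney → 10:11 UTC.
Add 3 hours and 52 minutes leg 2 → 14:03 UTC.
Add 5 hours 36 minutes layover in Kathmandu → 19:39 UTC.
Add 3 hours and 50 minutes leg 3 → 23:29 UTC.
Eucla is UTC+8:45, so local arrival = 23:29 + 8:45 = 08:14 on Jan 19.

08:14 on January 19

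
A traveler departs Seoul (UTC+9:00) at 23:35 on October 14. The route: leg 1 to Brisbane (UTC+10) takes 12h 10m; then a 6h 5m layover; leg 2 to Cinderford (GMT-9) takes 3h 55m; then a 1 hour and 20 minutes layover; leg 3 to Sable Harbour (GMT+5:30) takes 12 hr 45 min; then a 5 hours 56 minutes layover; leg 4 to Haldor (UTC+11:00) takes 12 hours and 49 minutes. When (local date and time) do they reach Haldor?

Convert departure to UTC: 23:35 − 9:00 = 14:35 UTC on Oct 14.
Add 12 hours and 10 minutes leg 1 → 02:45 UTC (Oct 15).
Add 6 hours 5 minutes layover in Brisbane → 08:50 UTC.
Add 3 hours 55 minutes leg 2 → 12:45 UTC.
Add 1 hour 20 minutes layover in Cinderford → 14:05 UTC.
Add 12 hours and 45 minutes leg 3 → 02:50 UTC (Oct 16).
Add 5 hours 56 minutes layover in Sable Harbour → 08:46 UTC.
Add 12 hours 49 minutes leg 4 → 21:35 UTC.
Haldor is UTC+11:00, so local arrival = 21:35 + 11:00 = 08:35 on Oct 17.

08:35 on Oct 17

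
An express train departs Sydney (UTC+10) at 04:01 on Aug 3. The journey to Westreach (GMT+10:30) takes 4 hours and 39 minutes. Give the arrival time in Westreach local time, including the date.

09:10 on August 3

Convert departure to UTC: 04:01 − 10:00 = 18:01 UTC on Aug 2.
Add 4 hours 39 minutes travel time → 22:40 UTC.
Westreach is UTC+10:30, so local arrival = 22:40 + 10:30 = 09:10 on Aug 3.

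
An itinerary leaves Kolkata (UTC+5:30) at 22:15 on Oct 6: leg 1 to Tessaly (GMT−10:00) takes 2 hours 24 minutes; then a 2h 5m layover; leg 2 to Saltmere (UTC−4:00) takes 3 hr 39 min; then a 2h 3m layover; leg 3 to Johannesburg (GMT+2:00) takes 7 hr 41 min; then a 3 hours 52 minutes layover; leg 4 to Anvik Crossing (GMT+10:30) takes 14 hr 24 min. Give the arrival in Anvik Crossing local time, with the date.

15:23 on Oct 8

Convert departure to UTC: 22:15 − 5:30 = 16:45 UTC on Oct 6.
Add 2 hours 24 minutes leg 1 → 19:09 UTC.
Add 2 hours and 5 minutes layover in Tessaly → 21:14 UTC.
Add 3 hours and 39 minutes leg 2 → 00:53 UTC (Oct 7).
Add 2 hours and 3 minutes layover in Saltmere → 02:56 UTC.
Add 7 hours and 41 minutes leg 3 → 10:37 UTC.
Add 3 hours 52 minutes layover in Johannesburg → 14:29 UTC.
Add 14 hours 24 minutes leg 4 → 04:53 UTC (Oct 8).
Anvik Crossing is UTC+10:30, so local arrival = 04:53 + 10:30 = 15:23 on Oct 8.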